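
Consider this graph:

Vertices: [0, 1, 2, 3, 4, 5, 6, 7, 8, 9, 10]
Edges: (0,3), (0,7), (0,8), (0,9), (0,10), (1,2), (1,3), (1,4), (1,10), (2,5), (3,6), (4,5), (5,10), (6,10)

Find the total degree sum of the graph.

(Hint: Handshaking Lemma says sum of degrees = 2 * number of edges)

Count edges: 14 edges.
By Handshaking Lemma: sum of degrees = 2 * 14 = 28.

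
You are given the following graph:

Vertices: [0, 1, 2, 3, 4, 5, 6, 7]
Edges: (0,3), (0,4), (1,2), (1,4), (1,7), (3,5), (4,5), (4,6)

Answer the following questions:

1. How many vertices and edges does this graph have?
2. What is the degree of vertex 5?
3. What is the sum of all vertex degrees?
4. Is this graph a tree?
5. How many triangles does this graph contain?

Count: 8 vertices, 8 edges.
Vertex 5 has neighbors [3, 4], degree = 2.
Handshaking lemma: 2 * 8 = 16.
A tree on 8 vertices has 7 edges. This graph has 8 edges (1 extra). Not a tree.
Number of triangles = 0.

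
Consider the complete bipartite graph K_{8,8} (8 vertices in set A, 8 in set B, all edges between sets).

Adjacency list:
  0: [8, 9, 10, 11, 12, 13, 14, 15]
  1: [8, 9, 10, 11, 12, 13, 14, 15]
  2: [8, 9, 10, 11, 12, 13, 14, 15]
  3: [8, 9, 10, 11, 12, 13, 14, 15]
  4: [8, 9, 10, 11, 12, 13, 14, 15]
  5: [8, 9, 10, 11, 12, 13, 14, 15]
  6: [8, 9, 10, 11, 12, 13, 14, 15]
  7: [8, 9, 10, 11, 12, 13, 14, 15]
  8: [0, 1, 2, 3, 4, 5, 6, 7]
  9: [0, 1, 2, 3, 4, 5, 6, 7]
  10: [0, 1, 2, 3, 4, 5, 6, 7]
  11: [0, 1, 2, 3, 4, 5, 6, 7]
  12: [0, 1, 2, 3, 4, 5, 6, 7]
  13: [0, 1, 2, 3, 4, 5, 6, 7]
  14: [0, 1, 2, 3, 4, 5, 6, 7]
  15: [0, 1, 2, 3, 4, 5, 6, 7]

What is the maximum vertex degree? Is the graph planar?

Set-A vertices have degree 8; set-B vertices have degree 8. Maximum degree = max(8,8) = 8.
K_{8,8} contains K_{3,3} as a subgraph (since both sides have >= 3 vertices); by Kuratowski's theorem it is not planar.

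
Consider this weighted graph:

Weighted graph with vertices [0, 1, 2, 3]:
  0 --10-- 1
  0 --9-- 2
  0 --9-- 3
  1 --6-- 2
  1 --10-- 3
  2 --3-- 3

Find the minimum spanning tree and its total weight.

Applying Kruskal's algorithm (sort edges by weight, add if no cycle):
  Add (2,3) w=3
  Add (1,2) w=6
  Add (0,2) w=9
  Skip (0,3) w=9 (creates cycle)
  Skip (0,1) w=10 (creates cycle)
  Skip (1,3) w=10 (creates cycle)
MST weight = 18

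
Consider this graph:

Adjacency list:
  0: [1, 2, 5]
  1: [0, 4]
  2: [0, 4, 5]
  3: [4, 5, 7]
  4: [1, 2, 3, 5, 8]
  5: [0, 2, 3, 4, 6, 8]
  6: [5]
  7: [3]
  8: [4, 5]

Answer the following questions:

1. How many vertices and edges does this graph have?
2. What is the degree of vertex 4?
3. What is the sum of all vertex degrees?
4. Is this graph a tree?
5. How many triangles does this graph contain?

Count: 9 vertices, 13 edges.
Vertex 4 has neighbors [1, 2, 3, 5, 8], degree = 5.
Handshaking lemma: 2 * 13 = 26.
A tree on 9 vertices has 8 edges. This graph has 13 edges (5 extra). Not a tree.
Number of triangles = 4.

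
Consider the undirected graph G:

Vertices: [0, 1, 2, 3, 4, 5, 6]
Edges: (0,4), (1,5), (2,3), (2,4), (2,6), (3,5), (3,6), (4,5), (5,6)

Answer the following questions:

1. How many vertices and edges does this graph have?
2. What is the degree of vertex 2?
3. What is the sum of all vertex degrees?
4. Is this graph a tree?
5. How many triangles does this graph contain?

Count: 7 vertices, 9 edges.
Vertex 2 has neighbors [3, 4, 6], degree = 3.
Handshaking lemma: 2 * 9 = 18.
A tree on 7 vertices has 6 edges. This graph has 9 edges (3 extra). Not a tree.
Number of triangles = 2.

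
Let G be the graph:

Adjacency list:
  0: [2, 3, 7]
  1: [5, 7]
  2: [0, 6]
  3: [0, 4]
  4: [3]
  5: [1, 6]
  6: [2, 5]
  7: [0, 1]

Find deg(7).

Vertex 7 has neighbors [0, 1], so deg(7) = 2.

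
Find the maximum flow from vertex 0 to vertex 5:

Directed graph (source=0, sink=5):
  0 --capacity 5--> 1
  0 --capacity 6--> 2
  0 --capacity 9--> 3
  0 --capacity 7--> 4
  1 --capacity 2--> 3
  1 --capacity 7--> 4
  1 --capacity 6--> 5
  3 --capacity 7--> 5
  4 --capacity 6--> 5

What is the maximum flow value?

Computing max flow:
  Flow on (0->1): 5/5
  Flow on (0->3): 7/9
  Flow on (0->4): 6/7
  Flow on (1->5): 5/6
  Flow on (3->5): 7/7
  Flow on (4->5): 6/6
Maximum flow = 18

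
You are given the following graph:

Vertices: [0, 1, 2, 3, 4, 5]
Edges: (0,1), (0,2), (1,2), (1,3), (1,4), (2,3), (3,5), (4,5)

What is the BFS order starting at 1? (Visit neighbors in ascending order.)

BFS from vertex 1 (neighbors processed in ascending order):
Visit order: 1, 0, 2, 3, 4, 5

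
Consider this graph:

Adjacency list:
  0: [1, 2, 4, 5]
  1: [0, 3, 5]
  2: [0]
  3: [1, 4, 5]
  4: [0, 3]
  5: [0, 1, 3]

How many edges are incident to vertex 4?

Vertex 4 has neighbors [0, 3], so deg(4) = 2.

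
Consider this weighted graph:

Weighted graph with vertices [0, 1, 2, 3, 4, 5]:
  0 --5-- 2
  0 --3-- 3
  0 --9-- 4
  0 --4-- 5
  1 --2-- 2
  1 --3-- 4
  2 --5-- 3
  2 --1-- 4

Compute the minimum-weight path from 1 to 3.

Using Dijkstra's algorithm from vertex 1:
Shortest path: 1 -> 2 -> 3
Total weight: 2 + 5 = 7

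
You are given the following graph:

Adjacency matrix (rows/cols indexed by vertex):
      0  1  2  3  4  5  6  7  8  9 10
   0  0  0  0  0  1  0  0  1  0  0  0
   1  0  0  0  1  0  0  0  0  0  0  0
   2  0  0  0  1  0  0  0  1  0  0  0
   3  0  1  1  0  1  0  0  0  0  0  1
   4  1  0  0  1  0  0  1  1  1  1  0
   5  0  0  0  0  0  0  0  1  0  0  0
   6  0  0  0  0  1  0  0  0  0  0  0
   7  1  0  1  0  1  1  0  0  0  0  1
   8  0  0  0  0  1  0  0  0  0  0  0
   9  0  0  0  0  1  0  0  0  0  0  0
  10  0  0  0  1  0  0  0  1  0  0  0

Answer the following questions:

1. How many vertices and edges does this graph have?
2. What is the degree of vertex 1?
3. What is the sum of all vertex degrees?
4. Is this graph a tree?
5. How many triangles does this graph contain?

Count: 11 vertices, 13 edges.
Vertex 1 has neighbors [3], degree = 1.
Handshaking lemma: 2 * 13 = 26.
A tree on 11 vertices has 10 edges. This graph has 13 edges (3 extra). Not a tree.
Number of triangles = 1.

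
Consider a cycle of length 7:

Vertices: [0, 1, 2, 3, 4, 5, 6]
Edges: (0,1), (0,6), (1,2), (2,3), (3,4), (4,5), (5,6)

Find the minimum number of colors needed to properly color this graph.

This is an odd cycle (C_7). Odd cycles are not bipartite (any 2-coloring forces two adjacent vertices to match), and 3 colors suffice.
Chromatic number = 3.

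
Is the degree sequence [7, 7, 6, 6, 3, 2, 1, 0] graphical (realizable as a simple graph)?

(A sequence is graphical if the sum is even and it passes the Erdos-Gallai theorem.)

Sum of degrees = 32. Sum is even but fails Erdos-Gallai. The sequence is NOT graphical.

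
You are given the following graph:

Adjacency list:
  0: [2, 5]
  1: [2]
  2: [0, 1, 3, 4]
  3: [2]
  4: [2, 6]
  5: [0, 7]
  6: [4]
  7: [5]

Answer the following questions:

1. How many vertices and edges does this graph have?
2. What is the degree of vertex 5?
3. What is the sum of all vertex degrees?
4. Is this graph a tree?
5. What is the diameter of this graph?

Count: 8 vertices, 7 edges.
Vertex 5 has neighbors [0, 7], degree = 2.
Handshaking lemma: 2 * 7 = 14.
A graph is a tree iff it is connected and has exactly n-1 edges. This graph is connected (all 8 vertices in one component) and has 8-1 = 7 edges. It is a tree.
Diameter (longest shortest path) = 5.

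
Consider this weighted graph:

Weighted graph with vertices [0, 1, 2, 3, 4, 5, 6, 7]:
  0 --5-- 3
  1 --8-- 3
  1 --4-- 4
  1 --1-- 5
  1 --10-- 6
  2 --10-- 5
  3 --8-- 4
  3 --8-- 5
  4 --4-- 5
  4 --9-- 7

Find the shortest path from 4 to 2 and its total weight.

Using Dijkstra's algorithm from vertex 4:
Shortest path: 4 -> 5 -> 2
Total weight: 4 + 10 = 14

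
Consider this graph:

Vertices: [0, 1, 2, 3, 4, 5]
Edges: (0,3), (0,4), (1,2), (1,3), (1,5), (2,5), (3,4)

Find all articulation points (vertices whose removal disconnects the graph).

An articulation point is a vertex whose removal disconnects the graph.
Articulation points: [1, 3]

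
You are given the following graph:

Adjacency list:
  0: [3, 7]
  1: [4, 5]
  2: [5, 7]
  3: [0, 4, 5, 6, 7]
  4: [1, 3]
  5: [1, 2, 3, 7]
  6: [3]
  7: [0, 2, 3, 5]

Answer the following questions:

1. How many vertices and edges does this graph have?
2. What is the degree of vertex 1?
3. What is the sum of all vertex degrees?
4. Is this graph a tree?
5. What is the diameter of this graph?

Count: 8 vertices, 11 edges.
Vertex 1 has neighbors [4, 5], degree = 2.
Handshaking lemma: 2 * 11 = 22.
A tree on 8 vertices has 7 edges. This graph has 11 edges (4 extra). Not a tree.
Diameter (longest shortest path) = 3.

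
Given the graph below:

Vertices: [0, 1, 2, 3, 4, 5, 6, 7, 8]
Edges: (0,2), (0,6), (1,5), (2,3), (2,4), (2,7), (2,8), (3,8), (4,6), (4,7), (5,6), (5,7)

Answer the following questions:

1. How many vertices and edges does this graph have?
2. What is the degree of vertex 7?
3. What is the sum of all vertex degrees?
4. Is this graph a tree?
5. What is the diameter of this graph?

Count: 9 vertices, 12 edges.
Vertex 7 has neighbors [2, 4, 5], degree = 3.
Handshaking lemma: 2 * 12 = 24.
A tree on 9 vertices has 8 edges. This graph has 12 edges (4 extra). Not a tree.
Diameter (longest shortest path) = 4.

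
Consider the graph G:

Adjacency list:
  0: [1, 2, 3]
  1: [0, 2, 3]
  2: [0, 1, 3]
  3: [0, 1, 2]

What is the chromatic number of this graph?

The graph has a maximum clique of size 4 (lower bound on chromatic number).
A valid 4-coloring: {0: 0, 1: 1, 2: 2, 3: 3}.
Chromatic number = 4.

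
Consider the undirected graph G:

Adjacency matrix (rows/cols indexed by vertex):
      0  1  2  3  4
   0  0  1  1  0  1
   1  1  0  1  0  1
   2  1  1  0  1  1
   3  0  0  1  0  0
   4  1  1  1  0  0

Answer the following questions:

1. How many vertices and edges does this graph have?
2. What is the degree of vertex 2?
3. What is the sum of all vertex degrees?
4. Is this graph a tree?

Count: 5 vertices, 7 edges.
Vertex 2 has neighbors [0, 1, 3, 4], degree = 4.
Handshaking lemma: 2 * 7 = 14.
A tree on 5 vertices has 4 edges. This graph has 7 edges (3 extra). Not a tree.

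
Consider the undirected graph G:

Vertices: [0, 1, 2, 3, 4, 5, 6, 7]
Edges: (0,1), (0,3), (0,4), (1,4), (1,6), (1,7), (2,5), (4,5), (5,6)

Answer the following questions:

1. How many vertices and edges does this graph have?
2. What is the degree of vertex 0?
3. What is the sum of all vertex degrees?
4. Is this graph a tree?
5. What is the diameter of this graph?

Count: 8 vertices, 9 edges.
Vertex 0 has neighbors [1, 3, 4], degree = 3.
Handshaking lemma: 2 * 9 = 18.
A tree on 8 vertices has 7 edges. This graph has 9 edges (2 extra). Not a tree.
Diameter (longest shortest path) = 4.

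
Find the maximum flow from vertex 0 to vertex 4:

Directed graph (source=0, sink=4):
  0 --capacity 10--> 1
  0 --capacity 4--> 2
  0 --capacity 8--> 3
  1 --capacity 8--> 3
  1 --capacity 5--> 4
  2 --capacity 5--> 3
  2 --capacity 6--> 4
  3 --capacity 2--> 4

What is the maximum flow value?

Computing max flow:
  Flow on (0->1): 5/10
  Flow on (0->2): 4/4
  Flow on (0->3): 2/8
  Flow on (1->4): 5/5
  Flow on (2->4): 4/6
  Flow on (3->4): 2/2
Maximum flow = 11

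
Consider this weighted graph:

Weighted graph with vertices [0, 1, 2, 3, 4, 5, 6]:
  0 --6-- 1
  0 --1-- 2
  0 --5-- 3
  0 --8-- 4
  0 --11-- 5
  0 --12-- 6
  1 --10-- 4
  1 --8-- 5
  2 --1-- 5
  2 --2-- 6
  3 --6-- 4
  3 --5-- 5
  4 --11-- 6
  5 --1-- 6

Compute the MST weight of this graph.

Applying Kruskal's algorithm (sort edges by weight, add if no cycle):
  Add (0,2) w=1
  Add (2,5) w=1
  Add (5,6) w=1
  Skip (2,6) w=2 (creates cycle)
  Add (0,3) w=5
  Skip (3,5) w=5 (creates cycle)
  Add (0,1) w=6
  Add (3,4) w=6
  Skip (0,4) w=8 (creates cycle)
  Skip (1,5) w=8 (creates cycle)
  Skip (1,4) w=10 (creates cycle)
  Skip (0,5) w=11 (creates cycle)
  Skip (4,6) w=11 (creates cycle)
  Skip (0,6) w=12 (creates cycle)
MST weight = 20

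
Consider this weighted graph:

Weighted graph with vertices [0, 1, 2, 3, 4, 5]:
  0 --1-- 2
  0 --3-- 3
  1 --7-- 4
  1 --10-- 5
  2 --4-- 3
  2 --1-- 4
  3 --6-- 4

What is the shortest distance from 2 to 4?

Using Dijkstra's algorithm from vertex 2:
Shortest path: 2 -> 4
Total weight: 1 = 1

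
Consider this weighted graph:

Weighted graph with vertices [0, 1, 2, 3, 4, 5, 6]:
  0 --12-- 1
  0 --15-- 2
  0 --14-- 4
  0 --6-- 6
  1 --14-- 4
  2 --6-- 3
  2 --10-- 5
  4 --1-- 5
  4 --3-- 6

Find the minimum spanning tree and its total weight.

Applying Kruskal's algorithm (sort edges by weight, add if no cycle):
  Add (4,5) w=1
  Add (4,6) w=3
  Add (0,6) w=6
  Add (2,3) w=6
  Add (2,5) w=10
  Add (0,1) w=12
  Skip (0,4) w=14 (creates cycle)
  Skip (1,4) w=14 (creates cycle)
  Skip (0,2) w=15 (creates cycle)
MST weight = 38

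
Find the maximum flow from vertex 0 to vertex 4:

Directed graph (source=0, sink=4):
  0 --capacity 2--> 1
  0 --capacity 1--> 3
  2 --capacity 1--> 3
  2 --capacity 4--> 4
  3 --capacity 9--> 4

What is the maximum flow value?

Computing max flow:
  Flow on (0->3): 1/1
  Flow on (3->4): 1/9
Maximum flow = 1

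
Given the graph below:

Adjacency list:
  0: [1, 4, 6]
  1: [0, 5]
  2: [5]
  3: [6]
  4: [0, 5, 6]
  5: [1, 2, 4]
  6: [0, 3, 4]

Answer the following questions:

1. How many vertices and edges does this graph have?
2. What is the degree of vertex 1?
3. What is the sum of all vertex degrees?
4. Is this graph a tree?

Count: 7 vertices, 8 edges.
Vertex 1 has neighbors [0, 5], degree = 2.
Handshaking lemma: 2 * 8 = 16.
A tree on 7 vertices has 6 edges. This graph has 8 edges (2 extra). Not a tree.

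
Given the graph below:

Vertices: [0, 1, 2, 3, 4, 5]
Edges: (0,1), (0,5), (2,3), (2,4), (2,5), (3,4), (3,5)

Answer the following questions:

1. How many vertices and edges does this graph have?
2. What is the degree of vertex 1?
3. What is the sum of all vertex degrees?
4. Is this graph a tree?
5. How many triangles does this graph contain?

Count: 6 vertices, 7 edges.
Vertex 1 has neighbors [0], degree = 1.
Handshaking lemma: 2 * 7 = 14.
A tree on 6 vertices has 5 edges. This graph has 7 edges (2 extra). Not a tree.
Number of triangles = 2.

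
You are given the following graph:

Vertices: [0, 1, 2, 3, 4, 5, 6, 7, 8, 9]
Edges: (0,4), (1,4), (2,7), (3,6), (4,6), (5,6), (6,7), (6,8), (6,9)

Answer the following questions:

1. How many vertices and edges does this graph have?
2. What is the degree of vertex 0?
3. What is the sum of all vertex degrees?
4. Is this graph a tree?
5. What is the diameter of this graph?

Count: 10 vertices, 9 edges.
Vertex 0 has neighbors [4], degree = 1.
Handshaking lemma: 2 * 9 = 18.
A graph is a tree iff it is connected and has exactly n-1 edges. This graph is connected (all 10 vertices in one component) and has 10-1 = 9 edges. It is a tree.
Diameter (longest shortest path) = 4.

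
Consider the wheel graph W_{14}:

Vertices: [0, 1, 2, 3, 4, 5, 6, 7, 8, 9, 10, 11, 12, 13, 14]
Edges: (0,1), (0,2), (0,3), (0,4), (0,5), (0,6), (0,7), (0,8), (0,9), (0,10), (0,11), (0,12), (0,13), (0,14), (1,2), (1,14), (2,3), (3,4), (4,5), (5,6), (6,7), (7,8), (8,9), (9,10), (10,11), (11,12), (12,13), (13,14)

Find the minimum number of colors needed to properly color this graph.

W_{14} = C_{14} plus a hub adjacent to every cycle vertex.
The outer cycle needs 2 colors (even cycle); the hub is adjacent to all of them so needs a fresh color.
Chromatic number = 2 + 1 = 3.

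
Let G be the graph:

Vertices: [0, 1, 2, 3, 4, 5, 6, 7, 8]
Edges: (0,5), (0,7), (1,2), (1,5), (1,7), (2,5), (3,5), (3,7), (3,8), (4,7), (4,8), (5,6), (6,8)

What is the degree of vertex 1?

Vertex 1 has neighbors [2, 5, 7], so deg(1) = 3.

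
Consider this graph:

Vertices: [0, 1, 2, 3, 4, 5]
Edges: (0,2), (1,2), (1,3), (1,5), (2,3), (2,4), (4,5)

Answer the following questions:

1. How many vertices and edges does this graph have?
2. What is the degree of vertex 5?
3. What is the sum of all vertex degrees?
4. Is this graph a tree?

Count: 6 vertices, 7 edges.
Vertex 5 has neighbors [1, 4], degree = 2.
Handshaking lemma: 2 * 7 = 14.
A tree on 6 vertices has 5 edges. This graph has 7 edges (2 extra). Not a tree.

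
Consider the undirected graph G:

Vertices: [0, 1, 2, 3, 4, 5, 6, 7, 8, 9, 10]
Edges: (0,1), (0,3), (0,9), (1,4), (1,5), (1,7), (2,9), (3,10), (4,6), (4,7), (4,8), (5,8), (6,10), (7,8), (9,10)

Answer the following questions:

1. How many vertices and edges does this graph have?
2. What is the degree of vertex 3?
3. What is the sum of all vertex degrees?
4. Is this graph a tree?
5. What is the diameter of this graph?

Count: 11 vertices, 15 edges.
Vertex 3 has neighbors [0, 10], degree = 2.
Handshaking lemma: 2 * 15 = 30.
A tree on 11 vertices has 10 edges. This graph has 15 edges (5 extra). Not a tree.
Diameter (longest shortest path) = 5.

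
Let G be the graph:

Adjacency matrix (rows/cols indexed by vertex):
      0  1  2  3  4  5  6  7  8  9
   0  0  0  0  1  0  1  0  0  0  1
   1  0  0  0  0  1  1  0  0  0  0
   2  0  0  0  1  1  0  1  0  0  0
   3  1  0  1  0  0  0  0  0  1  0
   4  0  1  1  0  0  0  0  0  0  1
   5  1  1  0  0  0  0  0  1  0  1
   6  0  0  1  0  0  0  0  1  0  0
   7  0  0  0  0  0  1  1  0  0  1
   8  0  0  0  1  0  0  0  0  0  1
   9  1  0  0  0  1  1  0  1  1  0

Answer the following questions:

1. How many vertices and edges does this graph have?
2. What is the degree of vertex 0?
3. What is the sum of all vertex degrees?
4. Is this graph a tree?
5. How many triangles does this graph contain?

Count: 10 vertices, 15 edges.
Vertex 0 has neighbors [3, 5, 9], degree = 3.
Handshaking lemma: 2 * 15 = 30.
A tree on 10 vertices has 9 edges. This graph has 15 edges (6 extra). Not a tree.
Number of triangles = 2.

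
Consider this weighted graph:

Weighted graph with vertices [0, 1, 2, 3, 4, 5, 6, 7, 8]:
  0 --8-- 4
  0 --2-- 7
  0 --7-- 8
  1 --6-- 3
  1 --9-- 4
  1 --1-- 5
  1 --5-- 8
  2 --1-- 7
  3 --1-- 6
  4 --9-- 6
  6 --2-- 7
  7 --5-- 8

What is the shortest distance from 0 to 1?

Using Dijkstra's algorithm from vertex 0:
Shortest path: 0 -> 7 -> 6 -> 3 -> 1
Total weight: 2 + 2 + 1 + 6 = 11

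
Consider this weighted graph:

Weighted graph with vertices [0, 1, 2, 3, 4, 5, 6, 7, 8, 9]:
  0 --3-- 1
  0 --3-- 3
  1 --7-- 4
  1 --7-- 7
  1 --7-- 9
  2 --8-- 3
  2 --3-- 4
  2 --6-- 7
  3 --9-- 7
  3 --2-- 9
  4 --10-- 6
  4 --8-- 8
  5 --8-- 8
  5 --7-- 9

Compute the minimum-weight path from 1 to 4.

Using Dijkstra's algorithm from vertex 1:
Shortest path: 1 -> 4
Total weight: 7 = 7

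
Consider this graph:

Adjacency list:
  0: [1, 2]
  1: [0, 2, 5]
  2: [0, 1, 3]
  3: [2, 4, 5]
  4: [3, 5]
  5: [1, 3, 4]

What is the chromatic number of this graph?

The graph has a maximum clique of size 3 (lower bound on chromatic number).
A valid 3-coloring: {0: 2, 1: 0, 2: 1, 3: 0, 4: 2, 5: 1}.
Chromatic number = 3.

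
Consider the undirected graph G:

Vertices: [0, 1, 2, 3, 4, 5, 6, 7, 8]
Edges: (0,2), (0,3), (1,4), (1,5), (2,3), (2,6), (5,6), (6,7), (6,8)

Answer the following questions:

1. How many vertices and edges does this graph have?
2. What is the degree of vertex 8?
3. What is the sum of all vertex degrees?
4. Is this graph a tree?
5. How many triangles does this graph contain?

Count: 9 vertices, 9 edges.
Vertex 8 has neighbors [6], degree = 1.
Handshaking lemma: 2 * 9 = 18.
A tree on 9 vertices has 8 edges. This graph has 9 edges (1 extra). Not a tree.
Number of triangles = 1.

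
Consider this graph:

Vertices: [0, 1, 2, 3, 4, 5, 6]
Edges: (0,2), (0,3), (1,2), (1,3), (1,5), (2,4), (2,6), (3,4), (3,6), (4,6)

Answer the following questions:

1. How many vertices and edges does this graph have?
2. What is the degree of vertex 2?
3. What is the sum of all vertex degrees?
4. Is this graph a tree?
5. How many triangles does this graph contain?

Count: 7 vertices, 10 edges.
Vertex 2 has neighbors [0, 1, 4, 6], degree = 4.
Handshaking lemma: 2 * 10 = 20.
A tree on 7 vertices has 6 edges. This graph has 10 edges (4 extra). Not a tree.
Number of triangles = 2.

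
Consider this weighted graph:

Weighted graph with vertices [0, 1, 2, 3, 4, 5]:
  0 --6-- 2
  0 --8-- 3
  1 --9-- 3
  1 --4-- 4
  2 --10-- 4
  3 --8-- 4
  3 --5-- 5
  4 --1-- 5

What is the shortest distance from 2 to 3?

Using Dijkstra's algorithm from vertex 2:
Shortest path: 2 -> 0 -> 3
Total weight: 6 + 8 = 14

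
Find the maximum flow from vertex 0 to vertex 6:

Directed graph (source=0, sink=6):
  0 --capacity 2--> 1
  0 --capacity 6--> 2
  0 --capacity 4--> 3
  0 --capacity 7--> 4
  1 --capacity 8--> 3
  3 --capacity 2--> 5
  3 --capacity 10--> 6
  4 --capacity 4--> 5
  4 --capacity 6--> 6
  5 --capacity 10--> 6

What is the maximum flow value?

Computing max flow:
  Flow on (0->1): 2/2
  Flow on (0->3): 4/4
  Flow on (0->4): 7/7
  Flow on (1->3): 2/8
  Flow on (3->6): 6/10
  Flow on (4->5): 1/4
  Flow on (4->6): 6/6
  Flow on (5->6): 1/10
Maximum flow = 13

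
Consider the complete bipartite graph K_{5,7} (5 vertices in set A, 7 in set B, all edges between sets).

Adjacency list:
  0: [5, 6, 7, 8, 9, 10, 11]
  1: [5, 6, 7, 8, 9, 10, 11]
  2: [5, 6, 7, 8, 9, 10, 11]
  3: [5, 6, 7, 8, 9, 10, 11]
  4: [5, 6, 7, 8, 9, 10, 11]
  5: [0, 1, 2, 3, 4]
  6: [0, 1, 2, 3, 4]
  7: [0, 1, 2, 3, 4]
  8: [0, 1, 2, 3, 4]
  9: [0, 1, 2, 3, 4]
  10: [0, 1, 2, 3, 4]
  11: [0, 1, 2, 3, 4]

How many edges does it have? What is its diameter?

K_{5,7} has 5 * 7 = 35 edges.
Any vertex reaches any opposite-side vertex in 1 step; same-side vertices reach in 2 steps via any opposite-side vertex.
Diameter = 2.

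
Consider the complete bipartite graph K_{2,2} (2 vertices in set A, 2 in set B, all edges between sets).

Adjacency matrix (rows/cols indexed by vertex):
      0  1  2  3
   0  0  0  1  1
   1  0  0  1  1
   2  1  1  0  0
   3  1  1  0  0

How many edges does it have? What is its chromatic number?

K_{2,2} has 2 * 2 = 4 edges.
Bipartite graphs have chromatic number 2 (color each partition differently).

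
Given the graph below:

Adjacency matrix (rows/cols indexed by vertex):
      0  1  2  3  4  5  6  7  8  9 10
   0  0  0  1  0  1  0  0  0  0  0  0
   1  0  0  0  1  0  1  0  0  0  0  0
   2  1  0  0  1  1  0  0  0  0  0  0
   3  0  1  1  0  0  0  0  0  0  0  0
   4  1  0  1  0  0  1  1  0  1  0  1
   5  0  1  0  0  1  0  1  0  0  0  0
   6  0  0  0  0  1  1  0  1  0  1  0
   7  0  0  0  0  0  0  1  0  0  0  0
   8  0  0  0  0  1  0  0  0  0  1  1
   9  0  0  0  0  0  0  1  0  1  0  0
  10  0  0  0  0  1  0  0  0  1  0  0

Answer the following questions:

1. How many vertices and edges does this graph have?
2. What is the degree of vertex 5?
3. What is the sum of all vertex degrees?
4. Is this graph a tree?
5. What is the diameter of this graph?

Count: 11 vertices, 15 edges.
Vertex 5 has neighbors [1, 4, 6], degree = 3.
Handshaking lemma: 2 * 15 = 30.
A tree on 11 vertices has 10 edges. This graph has 15 edges (5 extra). Not a tree.
Diameter (longest shortest path) = 4.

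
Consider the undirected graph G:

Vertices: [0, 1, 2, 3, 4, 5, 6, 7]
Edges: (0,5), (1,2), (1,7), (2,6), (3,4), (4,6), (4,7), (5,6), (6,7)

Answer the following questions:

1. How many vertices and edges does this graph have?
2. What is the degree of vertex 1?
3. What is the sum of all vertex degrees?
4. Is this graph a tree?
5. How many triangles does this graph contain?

Count: 8 vertices, 9 edges.
Vertex 1 has neighbors [2, 7], degree = 2.
Handshaking lemma: 2 * 9 = 18.
A tree on 8 vertices has 7 edges. This graph has 9 edges (2 extra). Not a tree.
Number of triangles = 1.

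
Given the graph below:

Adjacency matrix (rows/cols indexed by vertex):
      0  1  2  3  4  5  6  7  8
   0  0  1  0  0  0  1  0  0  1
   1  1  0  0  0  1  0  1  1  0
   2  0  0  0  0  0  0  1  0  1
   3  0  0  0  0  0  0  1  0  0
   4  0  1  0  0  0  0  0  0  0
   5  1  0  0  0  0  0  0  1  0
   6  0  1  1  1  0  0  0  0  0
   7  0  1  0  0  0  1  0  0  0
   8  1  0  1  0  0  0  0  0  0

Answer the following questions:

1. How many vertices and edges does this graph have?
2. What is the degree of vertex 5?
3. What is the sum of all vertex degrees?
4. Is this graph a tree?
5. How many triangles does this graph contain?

Count: 9 vertices, 10 edges.
Vertex 5 has neighbors [0, 7], degree = 2.
Handshaking lemma: 2 * 10 = 20.
A tree on 9 vertices has 8 edges. This graph has 10 edges (2 extra). Not a tree.
Number of triangles = 0.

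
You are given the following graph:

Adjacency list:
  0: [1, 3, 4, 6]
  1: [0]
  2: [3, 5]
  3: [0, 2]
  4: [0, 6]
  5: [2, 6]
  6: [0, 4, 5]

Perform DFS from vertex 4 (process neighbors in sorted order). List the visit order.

DFS from vertex 4 (neighbors processed in ascending order):
Visit order: 4, 0, 1, 3, 2, 5, 6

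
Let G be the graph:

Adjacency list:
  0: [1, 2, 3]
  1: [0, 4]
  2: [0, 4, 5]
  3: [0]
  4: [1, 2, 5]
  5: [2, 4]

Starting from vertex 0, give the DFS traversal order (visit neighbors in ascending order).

DFS from vertex 0 (neighbors processed in ascending order):
Visit order: 0, 1, 4, 2, 5, 3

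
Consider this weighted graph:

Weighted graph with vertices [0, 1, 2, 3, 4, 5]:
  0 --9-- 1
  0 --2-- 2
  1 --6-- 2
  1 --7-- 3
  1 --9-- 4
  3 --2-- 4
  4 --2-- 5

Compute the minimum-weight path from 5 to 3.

Using Dijkstra's algorithm from vertex 5:
Shortest path: 5 -> 4 -> 3
Total weight: 2 + 2 = 4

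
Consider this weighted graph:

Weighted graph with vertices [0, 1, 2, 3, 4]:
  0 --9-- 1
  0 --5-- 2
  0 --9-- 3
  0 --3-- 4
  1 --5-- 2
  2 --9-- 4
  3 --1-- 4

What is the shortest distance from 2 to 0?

Using Dijkstra's algorithm from vertex 2:
Shortest path: 2 -> 0
Total weight: 5 = 5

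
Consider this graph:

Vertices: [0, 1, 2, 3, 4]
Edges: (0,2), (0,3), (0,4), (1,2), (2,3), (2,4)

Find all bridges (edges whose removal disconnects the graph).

A bridge is an edge whose removal increases the number of connected components.
Bridges found: (1,2)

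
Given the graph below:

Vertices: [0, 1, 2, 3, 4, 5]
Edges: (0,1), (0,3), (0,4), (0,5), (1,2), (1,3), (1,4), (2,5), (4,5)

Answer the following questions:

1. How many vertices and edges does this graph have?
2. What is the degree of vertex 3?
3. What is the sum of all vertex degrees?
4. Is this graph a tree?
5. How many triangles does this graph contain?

Count: 6 vertices, 9 edges.
Vertex 3 has neighbors [0, 1], degree = 2.
Handshaking lemma: 2 * 9 = 18.
A tree on 6 vertices has 5 edges. This graph has 9 edges (4 extra). Not a tree.
Number of triangles = 3.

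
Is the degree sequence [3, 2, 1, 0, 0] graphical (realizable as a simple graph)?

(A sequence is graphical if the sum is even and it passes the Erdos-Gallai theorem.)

Sum of degrees = 6. Sum is even but fails Erdos-Gallai. The sequence is NOT graphical.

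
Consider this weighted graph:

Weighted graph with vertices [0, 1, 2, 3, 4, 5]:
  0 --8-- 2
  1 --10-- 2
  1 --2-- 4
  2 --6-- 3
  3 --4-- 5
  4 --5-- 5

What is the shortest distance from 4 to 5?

Using Dijkstra's algorithm from vertex 4:
Shortest path: 4 -> 5
Total weight: 5 = 5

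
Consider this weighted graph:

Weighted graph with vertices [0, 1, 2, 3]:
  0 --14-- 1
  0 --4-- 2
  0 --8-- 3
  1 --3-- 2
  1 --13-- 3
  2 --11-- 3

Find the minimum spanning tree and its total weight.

Applying Kruskal's algorithm (sort edges by weight, add if no cycle):
  Add (1,2) w=3
  Add (0,2) w=4
  Add (0,3) w=8
  Skip (2,3) w=11 (creates cycle)
  Skip (1,3) w=13 (creates cycle)
  Skip (0,1) w=14 (creates cycle)
MST weight = 15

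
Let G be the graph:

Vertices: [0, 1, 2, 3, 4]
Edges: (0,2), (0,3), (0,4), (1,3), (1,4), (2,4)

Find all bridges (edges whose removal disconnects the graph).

No bridges found. The graph is 2-edge-connected (no single edge removal disconnects it).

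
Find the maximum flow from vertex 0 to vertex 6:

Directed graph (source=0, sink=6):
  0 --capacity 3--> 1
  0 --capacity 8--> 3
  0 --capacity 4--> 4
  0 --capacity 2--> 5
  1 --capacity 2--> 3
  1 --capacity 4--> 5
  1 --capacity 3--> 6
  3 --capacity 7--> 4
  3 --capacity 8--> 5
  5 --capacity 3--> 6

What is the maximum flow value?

Computing max flow:
  Flow on (0->1): 3/3
  Flow on (0->3): 3/8
  Flow on (1->6): 3/3
  Flow on (3->5): 3/8
  Flow on (5->6): 3/3
Maximum flow = 6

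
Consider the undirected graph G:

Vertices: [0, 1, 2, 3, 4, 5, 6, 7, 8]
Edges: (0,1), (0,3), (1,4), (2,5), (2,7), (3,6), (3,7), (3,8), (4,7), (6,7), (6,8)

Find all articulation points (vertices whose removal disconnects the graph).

An articulation point is a vertex whose removal disconnects the graph.
Articulation points: [2, 7]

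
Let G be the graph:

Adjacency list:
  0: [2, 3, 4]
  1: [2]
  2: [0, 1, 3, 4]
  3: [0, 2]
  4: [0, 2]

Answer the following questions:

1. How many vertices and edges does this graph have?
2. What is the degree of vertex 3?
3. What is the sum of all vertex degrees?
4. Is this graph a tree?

Count: 5 vertices, 6 edges.
Vertex 3 has neighbors [0, 2], degree = 2.
Handshaking lemma: 2 * 6 = 12.
A tree on 5 vertices has 4 edges. This graph has 6 edges (2 extra). Not a tree.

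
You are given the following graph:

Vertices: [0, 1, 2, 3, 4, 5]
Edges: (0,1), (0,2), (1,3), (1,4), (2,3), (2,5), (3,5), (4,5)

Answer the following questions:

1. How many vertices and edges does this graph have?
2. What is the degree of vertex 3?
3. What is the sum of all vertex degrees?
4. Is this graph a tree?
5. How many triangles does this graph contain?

Count: 6 vertices, 8 edges.
Vertex 3 has neighbors [1, 2, 5], degree = 3.
Handshaking lemma: 2 * 8 = 16.
A tree on 6 vertices has 5 edges. This graph has 8 edges (3 extra). Not a tree.
Number of triangles = 1.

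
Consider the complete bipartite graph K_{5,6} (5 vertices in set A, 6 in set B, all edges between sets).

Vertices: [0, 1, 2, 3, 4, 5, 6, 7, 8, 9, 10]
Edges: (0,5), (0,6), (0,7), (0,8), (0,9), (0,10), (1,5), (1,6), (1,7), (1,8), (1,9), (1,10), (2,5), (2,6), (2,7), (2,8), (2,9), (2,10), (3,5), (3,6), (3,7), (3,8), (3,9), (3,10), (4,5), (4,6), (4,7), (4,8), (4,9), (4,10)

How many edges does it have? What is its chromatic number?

K_{5,6} has 5 * 6 = 30 edges.
Bipartite graphs have chromatic number 2 (color each partition differently).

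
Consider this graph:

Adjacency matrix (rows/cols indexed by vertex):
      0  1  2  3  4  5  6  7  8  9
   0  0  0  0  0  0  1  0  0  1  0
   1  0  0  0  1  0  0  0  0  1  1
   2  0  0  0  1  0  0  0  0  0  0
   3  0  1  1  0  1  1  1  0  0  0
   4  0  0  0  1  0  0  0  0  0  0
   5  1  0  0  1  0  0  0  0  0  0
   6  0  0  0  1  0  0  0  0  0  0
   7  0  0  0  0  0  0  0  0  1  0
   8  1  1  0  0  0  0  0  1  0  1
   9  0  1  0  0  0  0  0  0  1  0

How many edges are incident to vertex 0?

Vertex 0 has neighbors [5, 8], so deg(0) = 2.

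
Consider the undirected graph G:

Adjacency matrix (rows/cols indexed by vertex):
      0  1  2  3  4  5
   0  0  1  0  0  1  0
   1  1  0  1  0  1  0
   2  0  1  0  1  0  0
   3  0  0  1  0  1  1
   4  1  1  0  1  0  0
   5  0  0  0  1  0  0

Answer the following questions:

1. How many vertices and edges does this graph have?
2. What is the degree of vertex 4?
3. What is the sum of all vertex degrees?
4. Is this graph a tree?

Count: 6 vertices, 7 edges.
Vertex 4 has neighbors [0, 1, 3], degree = 3.
Handshaking lemma: 2 * 7 = 14.
A tree on 6 vertices has 5 edges. This graph has 7 edges (2 extra). Not a tree.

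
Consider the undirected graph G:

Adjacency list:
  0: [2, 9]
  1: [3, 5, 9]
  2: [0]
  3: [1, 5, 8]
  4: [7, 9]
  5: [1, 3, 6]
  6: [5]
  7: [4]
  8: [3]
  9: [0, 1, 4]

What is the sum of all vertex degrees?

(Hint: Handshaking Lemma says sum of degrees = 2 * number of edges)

Count edges: 10 edges.
By Handshaking Lemma: sum of degrees = 2 * 10 = 20.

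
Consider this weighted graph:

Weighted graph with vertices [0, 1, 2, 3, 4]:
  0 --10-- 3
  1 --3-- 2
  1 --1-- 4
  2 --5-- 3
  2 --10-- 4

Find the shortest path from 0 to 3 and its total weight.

Using Dijkstra's algorithm from vertex 0:
Shortest path: 0 -> 3
Total weight: 10 = 10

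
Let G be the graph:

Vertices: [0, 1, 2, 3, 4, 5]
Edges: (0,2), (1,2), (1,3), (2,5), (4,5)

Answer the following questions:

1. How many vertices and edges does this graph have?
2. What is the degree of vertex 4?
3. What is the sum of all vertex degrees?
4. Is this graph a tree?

Count: 6 vertices, 5 edges.
Vertex 4 has neighbors [5], degree = 1.
Handshaking lemma: 2 * 5 = 10.
A graph is a tree iff it is connected and has exactly n-1 edges. This graph is connected (all 6 vertices in one component) and has 6-1 = 5 edges. It is a tree.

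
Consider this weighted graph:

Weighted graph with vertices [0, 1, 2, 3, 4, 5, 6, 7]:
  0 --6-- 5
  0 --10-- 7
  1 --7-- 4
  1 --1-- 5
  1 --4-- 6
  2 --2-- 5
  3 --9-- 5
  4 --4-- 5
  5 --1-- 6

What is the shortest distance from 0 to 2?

Using Dijkstra's algorithm from vertex 0:
Shortest path: 0 -> 5 -> 2
Total weight: 6 + 2 = 8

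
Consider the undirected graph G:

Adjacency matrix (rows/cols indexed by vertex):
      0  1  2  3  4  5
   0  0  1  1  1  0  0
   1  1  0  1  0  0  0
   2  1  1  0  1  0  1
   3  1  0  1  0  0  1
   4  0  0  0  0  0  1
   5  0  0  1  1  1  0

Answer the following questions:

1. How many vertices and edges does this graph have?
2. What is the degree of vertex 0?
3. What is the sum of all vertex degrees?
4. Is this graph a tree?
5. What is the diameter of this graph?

Count: 6 vertices, 8 edges.
Vertex 0 has neighbors [1, 2, 3], degree = 3.
Handshaking lemma: 2 * 8 = 16.
A tree on 6 vertices has 5 edges. This graph has 8 edges (3 extra). Not a tree.
Diameter (longest shortest path) = 3.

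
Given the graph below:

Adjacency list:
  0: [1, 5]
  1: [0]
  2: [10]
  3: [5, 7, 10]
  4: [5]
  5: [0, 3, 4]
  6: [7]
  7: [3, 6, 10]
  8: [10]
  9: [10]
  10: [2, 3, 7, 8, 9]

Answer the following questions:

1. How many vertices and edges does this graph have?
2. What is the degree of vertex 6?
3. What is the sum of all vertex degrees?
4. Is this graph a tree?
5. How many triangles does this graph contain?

Count: 11 vertices, 11 edges.
Vertex 6 has neighbors [7], degree = 1.
Handshaking lemma: 2 * 11 = 22.
A tree on 11 vertices has 10 edges. This graph has 11 edges (1 extra). Not a tree.
Number of triangles = 1.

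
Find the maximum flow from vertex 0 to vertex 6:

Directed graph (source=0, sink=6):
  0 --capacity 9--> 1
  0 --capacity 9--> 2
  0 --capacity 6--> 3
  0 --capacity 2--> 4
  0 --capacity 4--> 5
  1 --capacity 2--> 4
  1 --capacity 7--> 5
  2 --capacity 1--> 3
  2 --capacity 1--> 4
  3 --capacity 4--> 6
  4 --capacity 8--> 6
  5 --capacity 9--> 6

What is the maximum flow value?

Computing max flow:
  Flow on (0->1): 9/9
  Flow on (0->2): 2/9
  Flow on (0->3): 3/6
  Flow on (0->4): 2/2
  Flow on (0->5): 2/4
  Flow on (1->4): 2/2
  Flow on (1->5): 7/7
  Flow on (2->3): 1/1
  Flow on (2->4): 1/1
  Flow on (3->6): 4/4
  Flow on (4->6): 5/8
  Flow on (5->6): 9/9
Maximum flow = 18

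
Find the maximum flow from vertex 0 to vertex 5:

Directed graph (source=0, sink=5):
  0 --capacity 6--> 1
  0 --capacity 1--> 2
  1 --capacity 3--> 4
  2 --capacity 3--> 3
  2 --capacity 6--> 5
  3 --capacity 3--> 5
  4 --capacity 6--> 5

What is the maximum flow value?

Computing max flow:
  Flow on (0->1): 3/6
  Flow on (0->2): 1/1
  Flow on (1->4): 3/3
  Flow on (2->5): 1/6
  Flow on (4->5): 3/6
Maximum flow = 4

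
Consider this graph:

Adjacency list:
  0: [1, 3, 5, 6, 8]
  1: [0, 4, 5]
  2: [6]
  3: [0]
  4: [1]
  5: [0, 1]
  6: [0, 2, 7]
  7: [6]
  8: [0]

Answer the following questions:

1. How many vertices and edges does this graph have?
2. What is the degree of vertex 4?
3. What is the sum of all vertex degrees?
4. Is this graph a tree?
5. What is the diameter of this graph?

Count: 9 vertices, 9 edges.
Vertex 4 has neighbors [1], degree = 1.
Handshaking lemma: 2 * 9 = 18.
A tree on 9 vertices has 8 edges. This graph has 9 edges (1 extra). Not a tree.
Diameter (longest shortest path) = 4.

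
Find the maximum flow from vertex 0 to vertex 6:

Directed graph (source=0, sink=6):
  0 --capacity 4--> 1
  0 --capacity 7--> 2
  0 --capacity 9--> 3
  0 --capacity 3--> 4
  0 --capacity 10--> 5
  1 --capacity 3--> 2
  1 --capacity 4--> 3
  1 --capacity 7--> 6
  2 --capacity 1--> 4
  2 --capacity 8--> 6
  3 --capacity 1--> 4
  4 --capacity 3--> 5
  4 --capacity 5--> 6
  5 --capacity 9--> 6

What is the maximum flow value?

Computing max flow:
  Flow on (0->1): 4/4
  Flow on (0->2): 7/7
  Flow on (0->3): 1/9
  Flow on (0->4): 3/3
  Flow on (0->5): 9/10
  Flow on (1->6): 4/7
  Flow on (2->6): 7/8
  Flow on (3->4): 1/1
  Flow on (4->6): 4/5
  Flow on (5->6): 9/9
Maximum flow = 24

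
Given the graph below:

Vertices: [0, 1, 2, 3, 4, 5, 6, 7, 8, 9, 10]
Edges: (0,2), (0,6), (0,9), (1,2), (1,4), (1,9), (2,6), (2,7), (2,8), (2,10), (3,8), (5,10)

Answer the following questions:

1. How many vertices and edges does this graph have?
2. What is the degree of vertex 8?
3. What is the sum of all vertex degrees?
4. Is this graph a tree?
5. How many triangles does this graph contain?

Count: 11 vertices, 12 edges.
Vertex 8 has neighbors [2, 3], degree = 2.
Handshaking lemma: 2 * 12 = 24.
A tree on 11 vertices has 10 edges. This graph has 12 edges (2 extra). Not a tree.
Number of triangles = 1.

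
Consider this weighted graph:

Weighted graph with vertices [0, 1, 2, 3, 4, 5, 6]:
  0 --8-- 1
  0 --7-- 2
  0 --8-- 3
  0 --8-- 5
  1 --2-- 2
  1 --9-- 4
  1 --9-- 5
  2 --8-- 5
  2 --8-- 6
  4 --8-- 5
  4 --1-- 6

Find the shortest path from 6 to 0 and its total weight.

Using Dijkstra's algorithm from vertex 6:
Shortest path: 6 -> 2 -> 0
Total weight: 8 + 7 = 15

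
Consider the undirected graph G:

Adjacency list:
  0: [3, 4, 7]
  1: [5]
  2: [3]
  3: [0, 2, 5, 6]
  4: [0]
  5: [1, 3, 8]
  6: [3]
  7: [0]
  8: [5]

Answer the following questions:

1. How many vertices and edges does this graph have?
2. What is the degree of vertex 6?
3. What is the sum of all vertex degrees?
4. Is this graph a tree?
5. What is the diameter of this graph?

Count: 9 vertices, 8 edges.
Vertex 6 has neighbors [3], degree = 1.
Handshaking lemma: 2 * 8 = 16.
A graph is a tree iff it is connected and has exactly n-1 edges. This graph is connected (all 9 vertices in one component) and has 9-1 = 8 edges. It is a tree.
Diameter (longest shortest path) = 4.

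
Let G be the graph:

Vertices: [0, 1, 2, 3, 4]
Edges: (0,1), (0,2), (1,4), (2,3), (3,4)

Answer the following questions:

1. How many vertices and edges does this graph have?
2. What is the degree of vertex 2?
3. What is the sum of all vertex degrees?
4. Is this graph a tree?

Count: 5 vertices, 5 edges.
Vertex 2 has neighbors [0, 3], degree = 2.
Handshaking lemma: 2 * 5 = 10.
A tree on 5 vertices has 4 edges. This graph has 5 edges (1 extra). Not a tree.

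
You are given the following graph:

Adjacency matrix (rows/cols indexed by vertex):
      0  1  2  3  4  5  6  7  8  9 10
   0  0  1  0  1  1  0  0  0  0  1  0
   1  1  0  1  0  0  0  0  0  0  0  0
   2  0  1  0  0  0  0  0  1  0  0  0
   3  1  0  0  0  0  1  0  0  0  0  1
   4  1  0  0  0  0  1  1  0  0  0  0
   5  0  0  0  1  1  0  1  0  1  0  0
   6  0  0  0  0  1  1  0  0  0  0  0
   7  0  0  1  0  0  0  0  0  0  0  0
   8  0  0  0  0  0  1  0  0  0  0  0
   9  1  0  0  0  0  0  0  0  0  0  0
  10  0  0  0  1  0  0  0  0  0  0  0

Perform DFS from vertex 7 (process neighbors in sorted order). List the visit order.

DFS from vertex 7 (neighbors processed in ascending order):
Visit order: 7, 2, 1, 0, 3, 5, 4, 6, 8, 10, 9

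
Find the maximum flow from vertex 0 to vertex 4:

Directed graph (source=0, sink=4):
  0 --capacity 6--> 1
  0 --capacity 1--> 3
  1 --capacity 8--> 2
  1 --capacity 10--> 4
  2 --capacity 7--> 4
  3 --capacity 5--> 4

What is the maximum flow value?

Computing max flow:
  Flow on (0->1): 6/6
  Flow on (0->3): 1/1
  Flow on (1->4): 6/10
  Flow on (3->4): 1/5
Maximum flow = 7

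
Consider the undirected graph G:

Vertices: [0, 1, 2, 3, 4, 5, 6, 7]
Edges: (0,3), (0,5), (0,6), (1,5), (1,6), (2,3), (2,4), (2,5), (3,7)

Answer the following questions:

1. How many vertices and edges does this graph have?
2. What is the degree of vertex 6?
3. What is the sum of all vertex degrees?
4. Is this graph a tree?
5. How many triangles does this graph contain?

Count: 8 vertices, 9 edges.
Vertex 6 has neighbors [0, 1], degree = 2.
Handshaking lemma: 2 * 9 = 18.
A tree on 8 vertices has 7 edges. This graph has 9 edges (2 extra). Not a tree.
Number of triangles = 0.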